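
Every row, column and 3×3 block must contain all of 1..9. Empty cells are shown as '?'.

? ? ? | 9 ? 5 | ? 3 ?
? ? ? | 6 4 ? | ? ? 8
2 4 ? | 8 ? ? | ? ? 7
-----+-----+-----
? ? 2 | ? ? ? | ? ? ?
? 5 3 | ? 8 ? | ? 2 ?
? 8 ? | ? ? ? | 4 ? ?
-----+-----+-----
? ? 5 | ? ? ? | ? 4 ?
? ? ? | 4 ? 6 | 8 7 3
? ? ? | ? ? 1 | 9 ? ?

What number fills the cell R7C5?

R3C6 = 3: row 3 has {2,4,7,8}; col 6 has {1,5,6}; box has {4,5,6,8,9} → only 3 remains.
R3C5 = 1: row 3 has {2,3,4,7,8}; col 5 has {4,8}; box has {3,4,5,6,8,9} → only 1 remains.
R1C9 = 4: in row 1, 4 can only go here (every other open cell in that row sees a 4).
R4C8 = 8: in row 4, 8 can only go here (every other open cell in that row sees an 8).
R8C5 = 5: in row 8, 5 can only go here (every other open cell in that row sees a 5).
R8C2 = 2: in row 8, 2 can only go here (every other open cell in that row sees a 2).
R2C1 = 5: in column 1, 5 can only go here (every other open cell in that column sees a 5).
R2C2 = 3: in row 2, 3 can only go here (every other open cell in that row sees a 3).
R9C3 = 4: in column 3, 4 can only go here (every other open cell in that column sees a 4).
R9C1 = 8: in row 9, 8 can only go here (every other open cell in that row sees an 8).
R1C3 = 8: in row 1, 8 can only go here (every other open cell in that row sees an 8).
R7C6 = 8: in row 7, 8 can only go here (every other open cell in that row sees an 8).
R7C1 = 3: in column 1, 3 can only go here (every other open cell in that column sees a 3).
R4C7 = 3: in column 7, 3 can only go here (every other open cell in that column sees a 3).
R3C7 = 5: in column 7, 5 can only go here (every other open cell in that column sees a 5).
R5C7 = 7: in column 7, 7 can only go here (every other open cell in that column sees a 7).
R5C4 = 1: row 5 has {2,3,5,7,8}; col 4 has {4,6,8,9}; box has {8} → only 1 remains.
R7C5 = 9: in box 8, 9 can only go here (every other open cell in that box sees a 9).

9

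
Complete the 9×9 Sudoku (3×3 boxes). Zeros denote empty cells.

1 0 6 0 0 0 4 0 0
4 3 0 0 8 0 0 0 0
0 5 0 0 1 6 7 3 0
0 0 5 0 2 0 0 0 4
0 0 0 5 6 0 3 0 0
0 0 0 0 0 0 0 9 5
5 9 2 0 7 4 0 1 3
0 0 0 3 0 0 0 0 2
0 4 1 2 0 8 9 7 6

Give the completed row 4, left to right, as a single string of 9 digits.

975123684

r7c4 = 6 (sole candidate).
r7c7 = 8 (sole candidate).
r8c7 = 5 (sole candidate).
r8c8 = 4 (sole candidate).
r9c1 = 3 (sole candidate).
r9c5 = 5 (sole candidate).
r8c5 = 9 (sole candidate).
r8c6 = 1 (sole candidate).
r1c5 = 3 (sole candidate).
r6c5 = 4 (sole candidate).
r3c1 = 2 (hidden single in row 3).
r3c4 = 4 (hidden single in row 3).
r4c6 = 3: in row 4, 3 can only go here (every other open cell in that row sees a 3).
r6c6 = 7 (sole candidate).
r5c6 = 9 (sole candidate).
r4c1 = 9: in row 4, 9 can only go here (every other open cell in that row sees a 9).
r4c2 = 7: in row 4, 7 can only go here (every other open cell in that row sees a 7).
r1c2 = 8 (sole candidate).
r1c9 = 9 (sole candidate).
r2c9 = 1 (sole candidate).
r3c3 = 9 (sole candidate).
r3c9 = 8 (sole candidate).
r5c1 = 8 (sole candidate).
r5c3 = 4 (sole candidate).
r5c8 = 2 (sole candidate).
r5c9 = 7 (sole candidate).
r6c1 = 6 (sole candidate).
r6c3 = 3 (sole candidate).
r6c7 = 1 (sole candidate).
r8c1 = 7 (sole candidate).
r8c2 = 6 (sole candidate).
r8c3 = 8 (sole candidate).
r1c4 = 7 (sole candidate).
r1c8 = 5 (sole candidate).
r2c3 = 7 (sole candidate).
r2c4 = 9 (sole candidate).
r2c8 = 6 (sole candidate).
r4c7 = 6: row 4 has {2,3,4,5,7,9}; col 7 has {1,3,4,5,7,8,9}; box has {1,2,3,4,5,7,9} → only 6 remains.
r4c8 = 8: row 4 has {2,3,4,5,6,7,9}; col 8 has {1,2,3,4,5,6,7,9}; box has {1,2,3,4,5,6,7,9} → only 8 remains.
r5c2 = 1 (sole candidate).
r6c2 = 2 (sole candidate).
r6c4 = 8 (sole candidate).
r1c6 = 2 (sole candidate).
r2c6 = 5 (sole candidate).
r2c7 = 2 (sole candidate).
r4c4 = 1: row 4 has {2,3,4,5,6,7,8,9}; col 4 has {2,3,4,5,6,7,8,9}; box has {2,3,4,5,6,7,8,9} → only 1 remains.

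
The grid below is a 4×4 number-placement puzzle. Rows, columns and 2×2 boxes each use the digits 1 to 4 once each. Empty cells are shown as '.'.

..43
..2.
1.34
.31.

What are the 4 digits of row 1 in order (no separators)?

2143

R1C1 = 2: row 1 has {3,4}; col 1 has {1}; box has {} → only 2 remains.
R1C2 = 1: row 1 has {2,3,4}; col 2 has {3}; box has {2} → only 1 remains.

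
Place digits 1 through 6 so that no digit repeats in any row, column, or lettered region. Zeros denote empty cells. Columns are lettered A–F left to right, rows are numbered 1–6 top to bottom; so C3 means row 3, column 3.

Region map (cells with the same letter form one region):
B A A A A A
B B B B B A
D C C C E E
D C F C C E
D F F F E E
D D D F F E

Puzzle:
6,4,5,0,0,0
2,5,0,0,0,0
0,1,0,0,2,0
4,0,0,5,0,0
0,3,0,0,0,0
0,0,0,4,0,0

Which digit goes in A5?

F2 = 6: in row 2, 6 can only go here (every other open cell in that row sees a 6).
F1 = 2: in column 6, 2 can only go here (every other open cell in that column sees a 2).
D5 = 2: in column 4, 2 can only go here (every other open cell in that column sees a 2).
B4 = 2: in row 4, 2 can only go here (every other open cell in that row sees a 2).
B6 = 6: row 6 has {4}; col 2 has {1,2,3,4,5}; region has {4} → only 6 remains.
C6 = 2: in row 6, 2 can only go here (every other open cell in that row sees a 2).
D3 = 6: in column 4, 6 can only go here (every other open cell in that column sees a 6).
E4 = 3: row 4 has {2,4,5}; col 5 has {2}; region has {1,2,5,6} → only 3 remains.
F4 = 1: row 4 has {2,3,4,5}; col 6 has {2,6}; region has {2} → only 1 remains.
E1 = 1: row 1 has {2,4,5,6}; col 5 has {2,3}; region has {2,4,5,6} → only 1 remains.
E2 = 4: row 2 has {2,5,6}; col 5 has {1,2,3}; region has {2,5,6} → only 4 remains.
C3 = 4: row 3 has {1,2,6}; col 3 has {2,5}; region has {1,2,3,5,6} → only 4 remains.
C4 = 6: row 4 has {1,2,3,4,5}; col 3 has {2,4,5}; region has {2,3,4} → only 6 remains.
C5 = 1: row 5 has {2,3}; col 3 has {2,4,5,6}; region has {2,3,4,6} → only 1 remains.
E6 = 5: row 6 has {2,4,6}; col 5 has {1,2,3,4}; region has {1,2,3,4,6} → only 5 remains.
F6 = 3: row 6 has {2,4,5,6}; col 6 has {1,2,6}; region has {1,2} → only 3 remains.
D1 = 3: row 1 has {1,2,4,5,6}; col 4 has {2,4,5,6}; region has {1,2,4,5,6} → only 3 remains.
C2 = 3: row 2 has {2,4,5,6}; col 3 has {1,2,4,5,6}; region has {2,4,5,6} → only 3 remains.
D2 = 1: row 2 has {2,3,4,5,6}; col 4 has {2,3,4,5,6}; region has {2,3,4,5,6} → only 1 remains.
F3 = 5: row 3 has {1,2,4,6}; col 6 has {1,2,3,6}; region has {1,2,3} → only 5 remains.
A5 = 5: row 5 has {1,2,3}; col 1 has {2,4,6}; region has {2,4,6} → only 5 remains.

5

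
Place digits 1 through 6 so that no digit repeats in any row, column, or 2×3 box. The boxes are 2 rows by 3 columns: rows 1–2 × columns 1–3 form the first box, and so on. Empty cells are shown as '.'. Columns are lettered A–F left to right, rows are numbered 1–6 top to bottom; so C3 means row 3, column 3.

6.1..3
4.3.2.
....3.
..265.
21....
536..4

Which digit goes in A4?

3

E1 = 4 (sole candidate).
B2 = 5 (sole candidate).
D2 = 1 (sole candidate).
F2 = 6 (sole candidate).
A3 = 1 (sole candidate).
F3 = 2 (sole candidate).
A4 = 3: row 4 has {2,5,6}; col 1 has {1,2,4,5,6}; box has {1,2} → only 3 remains.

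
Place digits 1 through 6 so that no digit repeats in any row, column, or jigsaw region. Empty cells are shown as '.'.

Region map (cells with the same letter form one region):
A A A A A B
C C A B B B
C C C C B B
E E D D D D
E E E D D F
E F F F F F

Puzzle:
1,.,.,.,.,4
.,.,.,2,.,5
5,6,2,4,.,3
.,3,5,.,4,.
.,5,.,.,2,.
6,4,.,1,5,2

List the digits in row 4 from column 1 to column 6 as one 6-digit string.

235641

row 1, column 2 = 2: row 1 has {1,4}; col 2 has {3,4,5,6}; region has {1} → only 2 remains.
row 2, column 1 = 3: row 2 has {2,5}; col 1 has {1,5,6}; region has {2,4,5,6} → only 3 remains.
row 2, column 2 = 1: row 2 has {2,3,5}; col 2 has {2,3,4,5,6}; region has {2,3,4,5,6} → only 1 remains.
row 2, column 5 = 6: row 2 has {1,2,3,5}; col 5 has {2,4,5}; region has {2,3,4,5} → only 6 remains.
row 3, column 5 = 1: row 3 has {2,3,4,5,6}; col 5 has {2,4,5,6}; region has {2,3,4,5,6} → only 1 remains.
row 4, column 1 = 2: row 4 has {3,4,5}; col 1 has {1,3,5,6}; region has {3,5,6} → only 2 remains.
row 4, column 4 = 6: row 4 has {2,3,4,5}; col 4 has {1,2,4}; region has {2,4,5} → only 6 remains.
row 4, column 6 = 1: row 4 has {2,3,4,5,6}; col 6 has {2,3,4,5}; region has {2,4,5,6} → only 1 remains.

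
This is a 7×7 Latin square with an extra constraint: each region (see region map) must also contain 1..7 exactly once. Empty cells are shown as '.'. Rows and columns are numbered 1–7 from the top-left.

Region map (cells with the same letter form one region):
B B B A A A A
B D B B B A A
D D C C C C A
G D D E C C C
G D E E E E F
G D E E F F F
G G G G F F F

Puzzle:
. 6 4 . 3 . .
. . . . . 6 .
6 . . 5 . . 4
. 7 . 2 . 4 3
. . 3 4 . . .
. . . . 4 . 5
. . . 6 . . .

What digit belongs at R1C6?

5

R2C2 = 4: in row 2, 4 can only go here (every other open cell in that row sees a 4).
R3C2 = 3: in row 3, 3 can only go here (every other open cell in that row sees a 3).
R4C5 = 6: in row 4, 6 can only go here (every other open cell in that row sees a 6).
R5C7 = 6: in row 5, 6 can only go here (every other open cell in that row sees a 6).
R6C3 = 6: in row 6, 6 can only go here (every other open cell in that row sees a 6).
R7C1 = 4: in row 7, 4 can only go here (every other open cell in that row sees a 4).
R7C6 = 3: in row 7, 3 can only go here (every other open cell in that row sees a 3).
R6C1 = 3: in row 6, 3 can only go here (every other open cell in that row sees a 3).
R2C4 = 3: in row 2, 3 can only go here (every other open cell in that row sees a 3).
R1C6 = 5: in region A, 5 can only go here (every other open cell in that region sees a 5).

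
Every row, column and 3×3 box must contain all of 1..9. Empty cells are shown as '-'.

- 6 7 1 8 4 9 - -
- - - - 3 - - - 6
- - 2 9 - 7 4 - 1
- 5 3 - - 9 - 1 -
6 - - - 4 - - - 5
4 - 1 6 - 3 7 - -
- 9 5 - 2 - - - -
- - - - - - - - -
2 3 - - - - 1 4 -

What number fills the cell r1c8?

r3c2 = 8: row 3 has {1,2,4,7,9}; col 2 has {3,5,6,9}; box has {2,6,7} → only 8 remains.
r4c5 = 7: row 4 has {1,3,5,9}; col 5 has {2,3,4,8}; box has {3,4,6,9} → only 7 remains.
r6c2 = 2: row 6 has {1,3,4,6,7}; col 2 has {3,5,6,8,9}; box has {1,3,4,5,6} → only 2 remains.
r6c5 = 5: row 6 has {1,2,3,4,6,7}; col 5 has {2,3,4,7,8}; box has {3,4,6,7,9} → only 5 remains.
r3c5 = 6: row 3 has {1,2,4,7,8,9}; col 5 has {2,3,4,5,7,8}; box has {1,3,4,7,8,9} → only 6 remains.
r4c1 = 8: row 4 has {1,3,5,7,9}; col 1 has {2,4,6}; box has {1,2,3,4,5,6} → only 8 remains.
r4c4 = 2: row 4 has {1,3,5,7,8,9}; col 4 has {1,6,9}; box has {3,4,5,6,7,9} → only 2 remains.
r4c7 = 6: row 4 has {1,2,3,5,7,8,9}; col 7 has {1,4,7,9}; box has {1,5,7} → only 6 remains.
r4c9 = 4: row 4 has {1,2,3,5,6,7,8,9}; col 9 has {1,5,6}; box has {1,5,6,7} → only 4 remains.
r5c2 = 7: row 5 has {4,5,6}; col 2 has {2,3,5,6,8,9}; box has {1,2,3,4,5,6,8} → only 7 remains.
r5c3 = 9: row 5 has {4,5,6,7}; col 3 has {1,2,3,5,7}; box has {1,2,3,4,5,6,7,8} → only 9 remains.
r5c4 = 8: row 5 has {4,5,6,7,9}; col 4 has {1,2,6,9}; box has {2,3,4,5,6,7,9} → only 8 remains.
r5c6 = 1: row 5 has {4,5,6,7,8,9}; col 6 has {3,4,7,9}; box has {2,3,4,5,6,7,8,9} → only 1 remains.
r9c5 = 9: row 9 has {1,2,3,4}; col 5 has {2,3,4,5,6,7,8}; box has {2} → only 9 remains.
r2c3 = 4: row 2 has {3,6}; col 3 has {1,2,3,5,7,9}; box has {2,6,7,8} → only 4 remains.
r2c4 = 5: row 2 has {3,4,6}; col 4 has {1,2,6,8,9}; box has {1,3,4,6,7,8,9} → only 5 remains.
r2c6 = 2: row 2 has {3,4,5,6}; col 6 has {1,3,4,7,9}; box has {1,3,4,5,6,7,8,9} → only 2 remains.
r2c7 = 8: row 2 has {2,3,4,5,6}; col 7 has {1,4,6,7,9}; box has {1,4,6,9} → only 8 remains.
r2c8 = 7: row 2 has {2,3,4,5,6,8}; col 8 has {1,4}; box has {1,4,6,8,9} → only 7 remains.
r7c7 = 3: row 7 has {2,5,9}; col 7 has {1,4,6,7,8,9}; box has {1,4} → only 3 remains.
r8c5 = 1: row 8 has {}; col 5 has {2,3,4,5,6,7,8,9}; box has {2,9} → only 1 remains.
r9c4 = 7: row 9 has {1,2,3,4,9}; col 4 has {1,2,5,6,8,9}; box has {1,2,9} → only 7 remains.
r9c9 = 8: row 9 has {1,2,3,4,7,9}; col 9 has {1,4,5,6}; box has {1,3,4} → only 8 remains.
r2c2 = 1: row 2 has {2,3,4,5,6,7,8}; col 2 has {2,3,5,6,7,8,9}; box has {2,4,6,7,8} → only 1 remains.
r5c7 = 2: row 5 has {1,4,5,6,7,8,9}; col 7 has {1,3,4,6,7,8,9}; box has {1,4,5,6,7} → only 2 remains.
r5c8 = 3: row 5 has {1,2,4,5,6,7,8,9}; col 8 has {1,4,7}; box has {1,2,4,5,6,7} → only 3 remains.
r6c9 = 9: row 6 has {1,2,3,4,5,6,7}; col 9 has {1,4,5,6,8}; box has {1,2,3,4,5,6,7} → only 9 remains.
r7c4 = 4: row 7 has {2,3,5,9}; col 4 has {1,2,5,6,7,8,9}; box has {1,2,7,9} → only 4 remains.
r7c8 = 6: row 7 has {2,3,4,5,9}; col 8 has {1,3,4,7}; box has {1,3,4,8} → only 6 remains.
r7c9 = 7: row 7 has {2,3,4,5,6,9}; col 9 has {1,4,5,6,8,9}; box has {1,3,4,6,8} → only 7 remains.
r8c1 = 7: row 8 has {1}; col 1 has {2,4,6,8}; box has {2,3,5,9} → only 7 remains.
r8c2 = 4: row 8 has {1,7}; col 2 has {1,2,3,5,6,7,8,9}; box has {2,3,5,7,9} → only 4 remains.
r8c4 = 3: row 8 has {1,4,7}; col 4 has {1,2,4,5,6,7,8,9}; box has {1,2,4,7,9} → only 3 remains.
r8c7 = 5: row 8 has {1,3,4,7}; col 7 has {1,2,3,4,6,7,8,9}; box has {1,3,4,6,7,8} → only 5 remains.
r8c9 = 2: row 8 has {1,3,4,5,7}; col 9 has {1,4,5,6,7,8,9}; box has {1,3,4,5,6,7,8} → only 2 remains.
r9c3 = 6: row 9 has {1,2,3,4,7,8,9}; col 3 has {1,2,3,4,5,7,9}; box has {2,3,4,5,7,9} → only 6 remains.
r9c6 = 5: row 9 has {1,2,3,4,6,7,8,9}; col 6 has {1,2,3,4,7,9}; box has {1,2,3,4,7,9} → only 5 remains.
r1c9 = 3: row 1 has {1,4,6,7,8,9}; col 9 has {1,2,4,5,6,7,8,9}; box has {1,4,6,7,8,9} → only 3 remains.
r2c1 = 9: row 2 has {1,2,3,4,5,6,7,8}; col 1 has {2,4,6,7,8}; box has {1,2,4,6,7,8} → only 9 remains.
r3c8 = 5: row 3 has {1,2,4,6,7,8,9}; col 8 has {1,3,4,6,7}; box has {1,3,4,6,7,8,9} → only 5 remains.
r6c8 = 8: row 6 has {1,2,3,4,5,6,7,9}; col 8 has {1,3,4,5,6,7}; box has {1,2,3,4,5,6,7,9} → only 8 remains.
r7c1 = 1: row 7 has {2,3,4,5,6,7,9}; col 1 has {2,4,6,7,8,9}; box has {2,3,4,5,6,7,9} → only 1 remains.
r7c6 = 8: row 7 has {1,2,3,4,5,6,7,9}; col 6 has {1,2,3,4,5,7,9}; box has {1,2,3,4,5,7,9} → only 8 remains.
r8c3 = 8: row 8 has {1,2,3,4,5,7}; col 3 has {1,2,3,4,5,6,7,9}; box has {1,2,3,4,5,6,7,9} → only 8 remains.
r8c6 = 6: row 8 has {1,2,3,4,5,7,8}; col 6 has {1,2,3,4,5,7,8,9}; box has {1,2,3,4,5,7,8,9} → only 6 remains.
r8c8 = 9: row 8 has {1,2,3,4,5,6,7,8}; col 8 has {1,3,4,5,6,7,8}; box has {1,2,3,4,5,6,7,8} → only 9 remains.
r1c1 = 5: row 1 has {1,3,4,6,7,8,9}; col 1 has {1,2,4,6,7,8,9}; box has {1,2,4,6,7,8,9} → only 5 remains.
r1c8 = 2: row 1 has {1,3,4,5,6,7,8,9}; col 8 has {1,3,4,5,6,7,8,9}; box has {1,3,4,5,6,7,8,9} → only 2 remains.

2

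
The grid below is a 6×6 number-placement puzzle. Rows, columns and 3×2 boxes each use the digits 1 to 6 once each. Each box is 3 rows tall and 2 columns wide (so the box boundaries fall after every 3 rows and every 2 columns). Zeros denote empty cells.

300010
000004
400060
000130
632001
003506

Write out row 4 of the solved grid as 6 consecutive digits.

546132

row 5, column 4 = 4 (sole candidate).
row 5, column 5 = 5 (sole candidate).
row 2, column 5 = 2 (sole candidate).
row 4, column 3 = 6: row 4 has {1,3}; col 3 has {2,3}; box has {1,2,3,4,5} → only 6 remains.
row 4, column 6 = 2: row 4 has {1,3,6}; col 6 has {1,4,6}; box has {1,3,5,6} → only 2 remains.
row 6, column 5 = 4 (sole candidate).
row 1, column 6 = 5 (sole candidate).
row 3, column 6 = 3 (sole candidate).
row 4, column 1 = 5: row 4 has {1,2,3,6}; col 1 has {3,4,6}; box has {3,6} → only 5 remains.
row 4, column 2 = 4: row 4 has {1,2,3,5,6}; col 2 has {3}; box has {3,5,6} → only 4 remains.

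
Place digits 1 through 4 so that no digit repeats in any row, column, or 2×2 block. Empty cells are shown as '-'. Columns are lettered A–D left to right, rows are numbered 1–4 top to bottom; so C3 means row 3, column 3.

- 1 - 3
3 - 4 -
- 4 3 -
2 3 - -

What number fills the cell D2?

A1 = 4: row 1 has {1,3}; col 1 has {2,3}; box has {1,3} → only 4 remains.
C1 = 2: row 1 has {1,3,4}; col 3 has {3,4}; box has {3,4} → only 2 remains.
B2 = 2: row 2 has {3,4}; col 2 has {1,3,4}; box has {1,3,4} → only 2 remains.
D2 = 1: row 2 has {2,3,4}; col 4 has {3}; box has {2,3,4} → only 1 remains.

1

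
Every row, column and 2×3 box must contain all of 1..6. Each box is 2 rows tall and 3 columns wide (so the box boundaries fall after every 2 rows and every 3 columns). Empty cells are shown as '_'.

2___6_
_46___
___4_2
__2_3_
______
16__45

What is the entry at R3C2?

R6C3 = 3: row 6 has {1,4,5,6}; col 3 has {2,6}; box has {1,6} → only 3 remains.
R6C4 = 2: row 6 has {1,3,4,5,6}; col 4 has {4}; box has {4,5} → only 2 remains.
R5C5 = 1: row 5 has {}; col 5 has {3,4,6}; box has {2,4,5} → only 1 remains.
R3C5 = 5: row 3 has {2,4}; col 5 has {1,3,4,6}; box has {2,3,4} → only 5 remains.
R2C5 = 2: row 2 has {4,6}; col 5 has {1,3,4,5,6}; box has {6} → only 2 remains.
R3C3 = 1: row 3 has {2,4,5}; col 3 has {2,3,6}; box has {2} → only 1 remains.
R4C2 = 5: row 4 has {2,3}; col 2 has {4,6}; box has {1,2} → only 5 remains.
R5C2 = 2: row 5 has {1}; col 2 has {4,5,6}; box has {1,3,6} → only 2 remains.
R1C3 = 5: row 1 has {2,6}; col 3 has {1,2,3,6}; box has {2,4,6} → only 5 remains.
R2C1 = 3: row 2 has {2,4,6}; col 1 has {1,2}; box has {2,4,5,6} → only 3 remains.
R2C6 = 1: row 2 has {2,3,4,6}; col 6 has {2,5}; box has {2,6} → only 1 remains.
R3C1 = 6: row 3 has {1,2,4,5}; col 1 has {1,2,3}; box has {1,2,5} → only 6 remains.
R3C2 = 3: row 3 has {1,2,4,5,6}; col 2 has {2,4,5,6}; box has {1,2,5,6} → only 3 remains.

3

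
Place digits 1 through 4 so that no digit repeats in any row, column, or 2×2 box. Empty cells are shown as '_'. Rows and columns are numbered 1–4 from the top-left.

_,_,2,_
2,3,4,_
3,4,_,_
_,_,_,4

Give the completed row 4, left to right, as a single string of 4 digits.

r1c2 = 1: row 1 has {2}; col 2 has {3,4}; box has {2,3} → only 1 remains.
r1c4 = 3: row 1 has {1,2}; col 4 has {4}; box has {2,4} → only 3 remains.
r2c4 = 1: row 2 has {2,3,4}; col 4 has {3,4}; box has {2,3,4} → only 1 remains.
r3c3 = 1: row 3 has {3,4}; col 3 has {2,4}; box has {4} → only 1 remains.
r3c4 = 2: row 3 has {1,3,4}; col 4 has {1,3,4}; box has {1,4} → only 2 remains.
r4c1 = 1: row 4 has {4}; col 1 has {2,3}; box has {3,4} → only 1 remains.
r4c2 = 2: row 4 has {1,4}; col 2 has {1,3,4}; box has {1,3,4} → only 2 remains.
r4c3 = 3: row 4 has {1,2,4}; col 3 has {1,2,4}; box has {1,2,4} → only 3 remains.

1234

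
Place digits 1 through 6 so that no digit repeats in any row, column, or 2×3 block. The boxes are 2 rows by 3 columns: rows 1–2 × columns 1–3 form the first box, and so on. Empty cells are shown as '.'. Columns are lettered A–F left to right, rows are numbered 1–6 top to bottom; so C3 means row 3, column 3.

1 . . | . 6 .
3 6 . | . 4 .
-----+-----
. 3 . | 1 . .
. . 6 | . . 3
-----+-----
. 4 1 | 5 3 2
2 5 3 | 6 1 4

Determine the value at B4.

B1 = 2: row 1 has {1,6}; col 2 has {3,4,5,6}; box has {1,3,6} → only 2 remains.
D1 = 3: row 1 has {1,2,6}; col 4 has {1,5,6}; box has {4,6} → only 3 remains.
F1 = 5: row 1 has {1,2,3,6}; col 6 has {2,3,4}; box has {3,4,6} → only 5 remains.
C2 = 5: row 2 has {3,4,6}; col 3 has {1,3,6}; box has {1,2,3,6} → only 5 remains.
D2 = 2: row 2 has {3,4,5,6}; col 4 has {1,3,5,6}; box has {3,4,5,6} → only 2 remains.
F2 = 1: row 2 has {2,3,4,5,6}; col 6 has {2,3,4,5}; box has {2,3,4,5,6} → only 1 remains.
F3 = 6: row 3 has {1,3}; col 6 has {1,2,3,4,5}; box has {1,3} → only 6 remains.
B4 = 1: row 4 has {3,6}; col 2 has {2,3,4,5,6}; box has {3,6} → only 1 remains.

1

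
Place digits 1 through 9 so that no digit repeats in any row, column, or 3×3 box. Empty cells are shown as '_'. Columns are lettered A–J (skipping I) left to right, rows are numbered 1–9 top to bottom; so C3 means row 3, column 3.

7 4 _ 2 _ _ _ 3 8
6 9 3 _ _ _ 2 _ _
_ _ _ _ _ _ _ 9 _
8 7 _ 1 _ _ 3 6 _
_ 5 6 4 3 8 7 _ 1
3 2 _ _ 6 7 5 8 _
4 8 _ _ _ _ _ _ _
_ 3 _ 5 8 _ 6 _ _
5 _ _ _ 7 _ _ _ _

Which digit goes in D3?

G1 = 1 (sole candidate).
B3 = 1 (sole candidate).
G3 = 4 (sole candidate).
A5 = 9 (sole candidate).
H5 = 2 (sole candidate).
D6 = 9 (sole candidate).
J6 = 4 (sole candidate).
G7 = 9 (sole candidate).
B9 = 6 (sole candidate).
D9 = 3 (sole candidate).
G9 = 8 (sole candidate).
J9 = 2 (sole candidate).
C1 = 5 (sole candidate).
E1 = 9 (sole candidate).
F1 = 6 (sole candidate).
A3 = 2 (sole candidate).
C3 = 8 (sole candidate).
D3 = 7: row 3 has {1,2,4,8,9}; col 4 has {1,2,3,4,5,9}; box has {2,6,9} → only 7 remains.

7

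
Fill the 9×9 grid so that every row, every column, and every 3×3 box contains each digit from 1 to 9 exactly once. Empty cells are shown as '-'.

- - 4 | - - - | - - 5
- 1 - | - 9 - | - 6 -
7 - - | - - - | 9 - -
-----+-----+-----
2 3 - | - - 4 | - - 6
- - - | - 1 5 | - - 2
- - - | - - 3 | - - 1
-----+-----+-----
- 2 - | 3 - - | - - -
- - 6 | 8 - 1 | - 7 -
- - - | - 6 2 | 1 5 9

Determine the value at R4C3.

1

R4C3 = 1: in row 4, 1 can only go here (every other open cell in that row sees a 1).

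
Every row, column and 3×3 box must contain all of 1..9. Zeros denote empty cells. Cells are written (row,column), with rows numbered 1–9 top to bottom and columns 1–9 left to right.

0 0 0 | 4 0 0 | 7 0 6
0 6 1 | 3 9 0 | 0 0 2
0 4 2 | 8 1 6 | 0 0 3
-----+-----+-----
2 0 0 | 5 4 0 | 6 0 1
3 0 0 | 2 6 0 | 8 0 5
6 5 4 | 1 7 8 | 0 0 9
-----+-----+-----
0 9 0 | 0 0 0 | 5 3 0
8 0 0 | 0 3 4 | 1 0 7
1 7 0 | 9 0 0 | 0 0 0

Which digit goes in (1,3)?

8

(2,7) = 4: row 2 has {1,2,3,6,9}; col 7 has {1,5,6,7,8}; box has {2,3,6,7} → only 4 remains.
(3,7) = 9: row 3 has {1,2,3,4,6,8}; col 7 has {1,4,5,6,7,8}; box has {2,3,4,6,7} → only 9 remains.
(3,8) = 5: row 3 has {1,2,3,4,6,8,9}; col 8 has {3}; box has {2,3,4,6,7,9} → only 5 remains.
(4,2) = 8: row 4 has {1,2,4,5,6}; col 2 has {4,5,6,7,9}; box has {2,3,4,5,6} → only 8 remains.
(4,8) = 7: row 4 has {1,2,4,5,6,8}; col 8 has {3,5}; box has {1,5,6,8,9} → only 7 remains.
(5,2) = 1: row 5 has {2,3,5,6,8}; col 2 has {4,5,6,7,8,9}; box has {2,3,4,5,6,8} → only 1 remains.
(5,6) = 9: row 5 has {1,2,3,5,6,8}; col 6 has {4,6,8}; box has {1,2,4,5,6,7,8} → only 9 remains.
(5,8) = 4: row 5 has {1,2,3,5,6,8,9}; col 8 has {3,5,7}; box has {1,5,6,7,8,9} → only 4 remains.
(6,8) = 2: row 6 has {1,4,5,6,7,8,9}; col 8 has {3,4,5,7}; box has {1,4,5,6,7,8,9} → only 2 remains.
(7,1) = 4: row 7 has {3,5,9}; col 1 has {1,2,3,6,8}; box has {1,7,8,9} → only 4 remains.
(7,3) = 6: row 7 has {3,4,5,9}; col 3 has {1,2,4}; box has {1,4,7,8,9} → only 6 remains.
(7,4) = 7: row 7 has {3,4,5,6,9}; col 4 has {1,2,3,4,5,8,9}; box has {3,4,9} → only 7 remains.
(7,9) = 8: row 7 has {3,4,5,6,7,9}; col 9 has {1,2,3,5,6,7,9}; box has {1,3,5,7} → only 8 remains.
(8,2) = 2: row 8 has {1,3,4,7,8}; col 2 has {1,4,5,6,7,8,9}; box has {1,4,6,7,8,9} → only 2 remains.
(8,3) = 5: row 8 has {1,2,3,4,7,8}; col 3 has {1,2,4,6}; box has {1,2,4,6,7,8,9} → only 5 remains.
(8,4) = 6: row 8 has {1,2,3,4,5,7,8}; col 4 has {1,2,3,4,5,7,8,9}; box has {3,4,7,9} → only 6 remains.
(8,8) = 9: row 8 has {1,2,3,4,5,6,7,8}; col 8 has {2,3,4,5,7}; box has {1,3,5,7,8} → only 9 remains.
(9,3) = 3: row 9 has {1,7,9}; col 3 has {1,2,4,5,6}; box has {1,2,4,5,6,7,8,9} → only 3 remains.
(9,7) = 2: row 9 has {1,3,7,9}; col 7 has {1,4,5,6,7,8,9}; box has {1,3,5,7,8,9} → only 2 remains.
(9,8) = 6: row 9 has {1,2,3,7,9}; col 8 has {2,3,4,5,7,9}; box has {1,2,3,5,7,8,9} → only 6 remains.
(9,9) = 4: row 9 has {1,2,3,6,7,9}; col 9 has {1,2,3,5,6,7,8,9}; box has {1,2,3,5,6,7,8,9} → only 4 remains.
(1,2) = 3: row 1 has {4,6,7}; col 2 has {1,2,4,5,6,7,8,9}; box has {1,2,4,6} → only 3 remains.
(2,8) = 8: row 2 has {1,2,3,4,6,9}; col 8 has {2,3,4,5,6,7,9}; box has {2,3,4,5,6,7,9} → only 8 remains.
(3,1) = 7: row 3 has {1,2,3,4,5,6,8,9}; col 1 has {1,2,3,4,6,8}; box has {1,2,3,4,6} → only 7 remains.
(4,3) = 9: row 4 has {1,2,4,5,6,7,8}; col 3 has {1,2,3,4,5,6}; box has {1,2,3,4,5,6,8} → only 9 remains.
(4,6) = 3: row 4 has {1,2,4,5,6,7,8,9}; col 6 has {4,6,8,9}; box has {1,2,4,5,6,7,8,9} → only 3 remains.
(5,3) = 7: row 5 has {1,2,3,4,5,6,8,9}; col 3 has {1,2,3,4,5,6,9}; box has {1,2,3,4,5,6,8,9} → only 7 remains.
(6,7) = 3: row 6 has {1,2,4,5,6,7,8,9}; col 7 has {1,2,4,5,6,7,8,9}; box has {1,2,4,5,6,7,8,9} → only 3 remains.
(7,5) = 2: row 7 has {3,4,5,6,7,8,9}; col 5 has {1,3,4,6,7,9}; box has {3,4,6,7,9} → only 2 remains.
(7,6) = 1: row 7 has {2,3,4,5,6,7,8,9}; col 6 has {3,4,6,8,9}; box has {2,3,4,6,7,9} → only 1 remains.
(9,6) = 5: row 9 has {1,2,3,4,6,7,9}; col 6 has {1,3,4,6,8,9}; box has {1,2,3,4,6,7,9} → only 5 remains.
(1,3) = 8: row 1 has {3,4,6,7}; col 3 has {1,2,3,4,5,6,7,9}; box has {1,2,3,4,6,7} → only 8 remains.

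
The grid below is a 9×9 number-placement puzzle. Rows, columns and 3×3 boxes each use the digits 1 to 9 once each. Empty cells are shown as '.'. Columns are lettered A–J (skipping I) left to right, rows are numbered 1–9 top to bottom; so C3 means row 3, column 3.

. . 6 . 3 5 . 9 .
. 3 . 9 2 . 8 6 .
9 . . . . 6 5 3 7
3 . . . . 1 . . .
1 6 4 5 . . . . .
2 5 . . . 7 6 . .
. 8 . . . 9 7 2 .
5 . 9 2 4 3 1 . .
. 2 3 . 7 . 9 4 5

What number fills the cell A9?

F2 = 4 (sole candidate).
J2 = 1 (sole candidate).
C6 = 8 (sole candidate).
E6 = 9 (sole candidate).
H6 = 1 (sole candidate).
C7 = 1 (sole candidate).
D7 = 6 (sole candidate).
E7 = 5 (sole candidate).
J7 = 3 (sole candidate).
B8 = 7 (sole candidate).
H8 = 8 (sole candidate).
J8 = 6 (sole candidate).
A9 = 6: row 9 has {2,3,4,5,7,9}; col 1 has {1,2,3,5,9}; box has {1,2,3,5,7,8,9} → only 6 remains.

6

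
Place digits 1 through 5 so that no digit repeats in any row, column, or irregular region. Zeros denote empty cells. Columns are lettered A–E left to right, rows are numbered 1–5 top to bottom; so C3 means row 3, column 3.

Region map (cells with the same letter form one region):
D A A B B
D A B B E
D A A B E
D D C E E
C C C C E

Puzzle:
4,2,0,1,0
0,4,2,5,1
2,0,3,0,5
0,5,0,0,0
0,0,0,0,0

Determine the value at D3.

4

C1 = 5: row 1 has {1,2,4}; col 3 has {2,3}; region has {2,3,4} → only 5 remains.
E1 = 3: row 1 has {1,2,4,5}; col 5 has {1,5}; region has {1,2,5} → only 3 remains.
A2 = 3: row 2 has {1,2,4,5}; col 1 has {2,4}; region has {2,4,5} → only 3 remains.
B3 = 1: row 3 has {2,3,5}; col 2 has {2,4,5}; region has {2,3,4,5} → only 1 remains.
D3 = 4: row 3 has {1,2,3,5}; col 4 has {1,5}; region has {1,2,3,5} → only 4 remains.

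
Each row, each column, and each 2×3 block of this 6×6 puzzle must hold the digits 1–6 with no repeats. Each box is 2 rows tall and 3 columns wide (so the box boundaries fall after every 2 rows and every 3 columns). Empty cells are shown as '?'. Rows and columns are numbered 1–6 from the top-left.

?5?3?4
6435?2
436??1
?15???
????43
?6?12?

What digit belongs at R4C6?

6

R2C5 = 1: row 2 has {2,3,4,5,6}; col 5 has {2,4}; box has {2,3,4,5} → only 1 remains.
R3C4 = 2: row 3 has {1,3,4,6}; col 4 has {1,3,5}; box has {1} → only 2 remains.
R3C5 = 5: row 3 has {1,2,3,4,6}; col 5 has {1,2,4}; box has {1,2} → only 5 remains.
R4C1 = 2: row 4 has {1,5}; col 1 has {4,6}; box has {1,3,4,5,6} → only 2 remains.
R4C6 = 6: row 4 has {1,2,5}; col 6 has {1,2,3,4}; box has {1,2,5} → only 6 remains.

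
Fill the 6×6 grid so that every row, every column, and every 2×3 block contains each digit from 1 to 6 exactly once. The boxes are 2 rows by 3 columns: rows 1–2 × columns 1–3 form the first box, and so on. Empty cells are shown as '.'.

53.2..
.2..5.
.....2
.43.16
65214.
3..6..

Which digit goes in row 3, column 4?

4

row 1, column 5 = 6: row 1 has {2,3,5}; col 5 has {1,4,5}; box has {2,5} → only 6 remains.
row 3, column 1 = 1: row 3 has {2}; col 1 has {3,5,6}; box has {3,4} → only 1 remains.
row 3, column 2 = 6: row 3 has {1,2}; col 2 has {2,3,4,5}; box has {1,3,4} → only 6 remains.
row 3, column 3 = 5: row 3 has {1,2,6}; col 3 has {2,3}; box has {1,3,4,6} → only 5 remains.
row 3, column 5 = 3: row 3 has {1,2,5,6}; col 5 has {1,4,5,6}; box has {1,2,6} → only 3 remains.
row 4, column 1 = 2: row 4 has {1,3,4,6}; col 1 has {1,3,5,6}; box has {1,3,4,5,6} → only 2 remains.
row 4, column 4 = 5: row 4 has {1,2,3,4,6}; col 4 has {1,2,6}; box has {1,2,3,6} → only 5 remains.
row 5, column 6 = 3: row 5 has {1,2,4,5,6}; col 6 has {2,6}; box has {1,4,6} → only 3 remains.
row 6, column 2 = 1: row 6 has {3,6}; col 2 has {2,3,4,5,6}; box has {2,3,5,6} → only 1 remains.
row 6, column 3 = 4: row 6 has {1,3,6}; col 3 has {2,3,5}; box has {1,2,3,5,6} → only 4 remains.
row 6, column 5 = 2: row 6 has {1,3,4,6}; col 5 has {1,3,4,5,6}; box has {1,3,4,6} → only 2 remains.
row 6, column 6 = 5: row 6 has {1,2,3,4,6}; col 6 has {2,3,6}; box has {1,2,3,4,6} → only 5 remains.
row 1, column 3 = 1: row 1 has {2,3,5,6}; col 3 has {2,3,4,5}; box has {2,3,5} → only 1 remains.
row 1, column 6 = 4: row 1 has {1,2,3,5,6}; col 6 has {2,3,5,6}; box has {2,5,6} → only 4 remains.
row 2, column 1 = 4: row 2 has {2,5}; col 1 has {1,2,3,5,6}; box has {1,2,3,5} → only 4 remains.
row 2, column 3 = 6: row 2 has {2,4,5}; col 3 has {1,2,3,4,5}; box has {1,2,3,4,5} → only 6 remains.
row 2, column 4 = 3: row 2 has {2,4,5,6}; col 4 has {1,2,5,6}; box has {2,4,5,6} → only 3 remains.
row 2, column 6 = 1: row 2 has {2,3,4,5,6}; col 6 has {2,3,4,5,6}; box has {2,3,4,5,6} → only 1 remains.
row 3, column 4 = 4: row 3 has {1,2,3,5,6}; col 4 has {1,2,3,5,6}; box has {1,2,3,5,6} → only 4 remains.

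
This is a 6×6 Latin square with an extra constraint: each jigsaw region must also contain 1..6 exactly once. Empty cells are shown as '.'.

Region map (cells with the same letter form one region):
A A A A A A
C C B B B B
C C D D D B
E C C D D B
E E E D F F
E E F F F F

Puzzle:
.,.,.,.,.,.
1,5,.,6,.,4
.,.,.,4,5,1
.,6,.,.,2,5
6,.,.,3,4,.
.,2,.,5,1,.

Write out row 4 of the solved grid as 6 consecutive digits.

364125

R2C5 = 3: row 2 has {1,4,5,6}; col 5 has {1,2,4,5}; region has {1,4,5,6} → only 3 remains.
R3C2 = 3: row 3 has {1,4,5}; col 2 has {2,5,6}; region has {1,5,6} → only 3 remains.
R3C3 = 6: row 3 has {1,3,4,5}; col 3 has {}; region has {2,3,4,5} → only 6 remains.
R4C3 = 4: row 4 has {2,5,6}; col 3 has {6}; region has {1,3,5,6} → only 4 remains.
R4C4 = 1: row 4 has {2,4,5,6}; col 4 has {3,4,5,6}; region has {2,3,4,5,6} → only 1 remains.
R5C2 = 1: row 5 has {3,4,6}; col 2 has {2,3,5,6}; region has {2,6} → only 1 remains.
R5C3 = 5: row 5 has {1,3,4,6}; col 3 has {4,6}; region has {1,2,6} → only 5 remains.
R5C6 = 2: row 5 has {1,3,4,5,6}; col 6 has {1,4,5}; region has {1,4,5} → only 2 remains.
R6C3 = 3: row 6 has {1,2,5}; col 3 has {4,5,6}; region has {1,2,4,5} → only 3 remains.
R6C6 = 6: row 6 has {1,2,3,5}; col 6 has {1,2,4,5}; region has {1,2,3,4,5} → only 6 remains.
R1C2 = 4: row 1 has {}; col 2 has {1,2,3,5,6}; region has {} → only 4 remains.
R1C4 = 2: row 1 has {4}; col 4 has {1,3,4,5,6}; region has {4} → only 2 remains.
R1C5 = 6: row 1 has {2,4}; col 5 has {1,2,3,4,5}; region has {2,4} → only 6 remains.
R1C6 = 3: row 1 has {2,4,6}; col 6 has {1,2,4,5,6}; region has {2,4,6} → only 3 remains.
R2C3 = 2: row 2 has {1,3,4,5,6}; col 3 has {3,4,5,6}; region has {1,3,4,5,6} → only 2 remains.
R3C1 = 2: row 3 has {1,3,4,5,6}; col 1 has {1,6}; region has {1,3,4,5,6} → only 2 remains.
R4C1 = 3: row 4 has {1,2,4,5,6}; col 1 has {1,2,6}; region has {1,2,5,6} → only 3 remains.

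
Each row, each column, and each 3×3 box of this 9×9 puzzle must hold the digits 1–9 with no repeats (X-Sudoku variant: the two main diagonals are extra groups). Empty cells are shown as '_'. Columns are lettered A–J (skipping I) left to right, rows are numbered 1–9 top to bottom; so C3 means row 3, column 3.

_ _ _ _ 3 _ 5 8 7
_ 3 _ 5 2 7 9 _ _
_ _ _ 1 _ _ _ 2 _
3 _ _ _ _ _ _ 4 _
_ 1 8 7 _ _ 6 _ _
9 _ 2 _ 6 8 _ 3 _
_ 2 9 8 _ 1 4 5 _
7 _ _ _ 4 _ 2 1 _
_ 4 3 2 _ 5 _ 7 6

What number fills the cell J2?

A1 = 2: row 1 has {3,5,7,8}; col 1 has {3,7,9}; box has {3}; main diagonal has {1,3,4,6,8} → only 2 remains.
H2 = 6: row 2 has {2,3,5,7,9}; col 8 has {1,2,3,4,5,7,8}; box has {2,5,7,8,9}; anti-diagonal has {7,9} → only 6 remains.
G3 = 3: row 3 has {1,2}; col 7 has {2,4,5,6,9}; box has {2,5,6,7,8,9}; anti-diagonal has {6,7,9} → only 3 remains.
J3 = 4: row 3 has {1,2,3}; col 9 has {6,7}; box has {2,3,5,6,7,8,9} → only 4 remains.
D4 = 9: row 4 has {3,4}; col 4 has {1,2,5,7,8}; box has {6,7,8}; main diagonal has {1,2,3,4,6,8} → only 9 remains.
F4 = 2: row 4 has {3,4,9}; col 6 has {1,5,7,8}; box has {6,7,8,9}; anti-diagonal has {3,6,7,9} → only 2 remains.
E5 = 5: row 5 has {1,6,7,8}; col 5 has {2,3,4,6}; box has {2,6,7,8,9}; main diagonal has {1,2,3,4,6,8,9}; anti-diagonal has {2,3,6,7,9} → only 5 remains.
H5 = 9: row 5 has {1,5,6,7,8}; col 8 has {1,2,3,4,5,6,7,8}; box has {3,4,6} → only 9 remains.
J5 = 2: row 5 has {1,5,6,7,8,9}; col 9 has {4,6,7}; box has {3,4,6,9} → only 2 remains.
D6 = 4: row 6 has {2,3,6,8,9}; col 4 has {1,2,5,7,8,9}; box has {2,5,6,7,8,9}; anti-diagonal has {2,3,5,6,7,9} → only 4 remains.
A7 = 6: row 7 has {1,2,4,5,8,9}; col 1 has {2,3,7,9}; box has {2,3,4,7,9} → only 6 remains.
E7 = 7: row 7 has {1,2,4,5,6,8,9}; col 5 has {2,3,4,5,6}; box has {1,2,4,5,8} → only 7 remains.
J7 = 3: row 7 has {1,2,4,5,6,7,8,9}; col 9 has {2,4,6,7}; box has {1,2,4,5,6,7} → only 3 remains.
B8 = 8: row 8 has {1,2,4,7}; col 2 has {1,2,3,4}; box has {2,3,4,6,7,9}; anti-diagonal has {2,3,4,5,6,7,9} → only 8 remains.
C8 = 5: row 8 has {1,2,4,7,8}; col 3 has {2,3,8,9}; box has {2,3,4,6,7,8,9} → only 5 remains.
J8 = 9: row 8 has {1,2,4,5,7,8}; col 9 has {2,3,4,6,7}; box has {1,2,3,4,5,6,7} → only 9 remains.
A9 = 1: row 9 has {2,3,4,5,6,7}; col 1 has {2,3,6,7,9}; box has {2,3,4,5,6,7,8,9}; anti-diagonal has {2,3,4,5,6,7,8,9} → only 1 remains.
E9 = 9: row 9 has {1,2,3,4,5,6,7}; col 5 has {2,3,4,5,6,7}; box has {1,2,4,5,7,8} → only 9 remains.
G9 = 8: row 9 has {1,2,3,4,5,6,7,9}; col 7 has {2,3,4,5,6,9}; box has {1,2,3,4,5,6,7,9} → only 8 remains.
D1 = 6: row 1 has {2,3,5,7,8}; col 4 has {1,2,4,5,7,8,9}; box has {1,2,3,5,7} → only 6 remains.
J2 = 1: row 2 has {2,3,5,6,7,9}; col 9 has {2,3,4,6,7,9}; box has {2,3,4,5,6,7,8,9} → only 1 remains.

1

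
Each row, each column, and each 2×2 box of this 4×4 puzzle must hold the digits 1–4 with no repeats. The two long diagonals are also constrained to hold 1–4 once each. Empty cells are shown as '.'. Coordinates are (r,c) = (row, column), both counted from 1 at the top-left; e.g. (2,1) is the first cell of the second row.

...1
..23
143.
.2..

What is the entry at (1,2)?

3

(1,2) = 3: row 1 has {1}; col 2 has {2,4}; box has {} → only 3 remains.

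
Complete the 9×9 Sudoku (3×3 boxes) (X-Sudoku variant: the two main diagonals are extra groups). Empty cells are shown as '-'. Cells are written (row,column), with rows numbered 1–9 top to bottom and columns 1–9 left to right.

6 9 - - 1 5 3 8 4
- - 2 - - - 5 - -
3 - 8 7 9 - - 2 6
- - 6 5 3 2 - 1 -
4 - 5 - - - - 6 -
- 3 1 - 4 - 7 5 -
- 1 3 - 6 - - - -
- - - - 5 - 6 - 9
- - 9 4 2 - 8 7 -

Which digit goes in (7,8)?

4

(1,3) = 7: row 1 has {1,3,4,5,6,8,9}; col 3 has {1,2,3,5,6,8,9}; box has {2,3,6,8,9} → only 7 remains.
(1,4) = 2: row 1 has {1,3,4,5,6,7,8,9}; col 4 has {4,5,7}; box has {1,5,7,9} → only 2 remains.
(2,1) = 1: row 2 has {2,5}; col 1 has {3,4,6}; box has {2,3,6,7,8,9} → only 1 remains.
(2,2) = 4: row 2 has {1,2,5}; col 2 has {1,3,9}; box has {1,2,3,6,7,8,9}; main diagonal has {5,6,8} → only 4 remains.
(2,5) = 8: row 2 has {1,2,4,5}; col 5 has {1,2,3,4,5,6,9}; box has {1,2,5,7,9} → only 8 remains.
(2,8) = 9: row 2 has {1,2,4,5,8}; col 8 has {1,2,5,6,7,8}; box has {2,3,4,5,6,8}; anti-diagonal has {2,3,4} → only 9 remains.
(2,9) = 7: row 2 has {1,2,4,5,8,9}; col 9 has {4,6,9}; box has {2,3,4,5,6,8,9} → only 7 remains.
(3,2) = 5: row 3 has {2,3,6,7,8,9}; col 2 has {1,3,4,9}; box has {1,2,3,4,6,7,8,9} → only 5 remains.
(3,6) = 4: row 3 has {2,3,5,6,7,8,9}; col 6 has {2,5}; box has {1,2,5,7,8,9} → only 4 remains.
(3,7) = 1: row 3 has {2,3,4,5,6,7,8,9}; col 7 has {3,5,6,7,8}; box has {2,3,4,5,6,7,8,9}; anti-diagonal has {2,3,4,9} → only 1 remains.
(4,9) = 8: row 4 has {1,2,3,5,6}; col 9 has {4,6,7,9}; box has {1,5,6,7} → only 8 remains.
(5,5) = 7: row 5 has {4,5,6}; col 5 has {1,2,3,4,5,6,8,9}; box has {2,3,4,5}; main diagonal has {4,5,6,8}; anti-diagonal has {1,2,3,4,9} → only 7 remains.
(6,6) = 9: row 6 has {1,3,4,5,7}; col 6 has {2,4,5}; box has {2,3,4,5,7}; main diagonal has {4,5,6,7,8} → only 9 remains.
(6,9) = 2: row 6 has {1,3,4,5,7,9}; col 9 has {4,6,7,8,9}; box has {1,5,6,7,8} → only 2 remains.
(7,7) = 2: row 7 has {1,3,6}; col 7 has {1,3,5,6,7,8}; box has {6,7,8,9}; main diagonal has {4,5,6,7,8,9} → only 2 remains.
(7,8) = 4: row 7 has {1,2,3,6}; col 8 has {1,2,5,6,7,8,9}; box has {2,6,7,8,9} → only 4 remains.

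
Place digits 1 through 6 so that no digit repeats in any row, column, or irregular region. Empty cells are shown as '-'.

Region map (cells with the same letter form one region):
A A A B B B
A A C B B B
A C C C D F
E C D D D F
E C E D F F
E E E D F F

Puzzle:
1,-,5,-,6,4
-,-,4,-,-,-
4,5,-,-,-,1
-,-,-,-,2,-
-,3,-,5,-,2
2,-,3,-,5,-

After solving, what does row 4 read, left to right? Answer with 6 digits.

r1c2 = 2 (sole candidate).
r1c4 = 3 (sole candidate).
r2c2 = 6 (sole candidate).
r2c5 = 1 (sole candidate).
r2c6 = 5 (sole candidate).
r3c5 = 3 (sole candidate).
r4c2 = 1: row 4 has {2}; col 2 has {2,3,5,6}; region has {3,4,5} → only 1 remains.
r4c3 = 6: row 4 has {1,2}; col 3 has {3,4,5}; region has {2,3,5} → only 6 remains.
r4c4 = 4: row 4 has {1,2,6}; col 4 has {3,5}; region has {2,3,5,6} → only 4 remains.
r4c6 = 3: row 4 has {1,2,4,6}; col 6 has {1,2,4,5}; region has {1,2,5} → only 3 remains.
r5c1 = 6 (sole candidate).
r5c3 = 1 (sole candidate).
r5c5 = 4 (sole candidate).
r6c2 = 4 (sole candidate).
r6c4 = 1 (sole candidate).
r6c6 = 6 (sole candidate).
r2c1 = 3 (sole candidate).
r2c4 = 2 (sole candidate).
r3c3 = 2 (sole candidate).
r3c4 = 6 (sole candidate).
r4c1 = 5: row 4 has {1,2,3,4,6}; col 1 has {1,2,3,4,6}; region has {1,2,3,4,6} → only 5 remains.

516423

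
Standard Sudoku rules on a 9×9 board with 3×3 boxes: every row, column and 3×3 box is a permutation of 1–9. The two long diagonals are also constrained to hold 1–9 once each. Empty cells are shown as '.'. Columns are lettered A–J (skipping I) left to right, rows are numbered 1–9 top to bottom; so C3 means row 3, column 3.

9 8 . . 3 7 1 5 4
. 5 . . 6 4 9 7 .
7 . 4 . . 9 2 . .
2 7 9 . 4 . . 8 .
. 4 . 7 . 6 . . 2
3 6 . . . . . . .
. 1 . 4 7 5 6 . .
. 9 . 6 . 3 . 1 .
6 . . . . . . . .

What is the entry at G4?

D1 = 2 (sole candidate).
A2 = 1 (sole candidate).
D2 = 8 (sole candidate).
J2 = 3 (sole candidate).
B3 = 3 (sole candidate).
H3 = 6 (sole candidate).
J3 = 8 (sole candidate).
D4 = 3 (sole candidate).
F4 = 1 (sole candidate).
G4 = 5: row 4 has {1,2,3,4,7,8,9}; col 7 has {1,2,6,9}; box has {2,8} → only 5 remains.

5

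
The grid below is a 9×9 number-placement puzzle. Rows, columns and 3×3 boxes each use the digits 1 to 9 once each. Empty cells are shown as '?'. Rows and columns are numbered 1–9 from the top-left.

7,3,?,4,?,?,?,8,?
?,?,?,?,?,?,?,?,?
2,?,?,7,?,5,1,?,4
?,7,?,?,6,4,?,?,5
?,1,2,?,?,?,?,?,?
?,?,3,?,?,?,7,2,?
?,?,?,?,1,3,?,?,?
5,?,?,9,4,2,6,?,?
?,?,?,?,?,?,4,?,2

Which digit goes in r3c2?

r8c2 = 8: row 8 has {2,4,5,6,9}; col 2 has {1,3,7}; box has {5} → only 8 remains.
r4c4 = 2: in row 4, 2 can only go here (every other open cell in that row sees a 2).
r4c8 = 1: in row 4, 1 can only go here (every other open cell in that row sees a 1).
r4c7 = 3: in row 4, 3 can only go here (every other open cell in that row sees a 3).
r7c2 = 2: in row 7, 2 can only go here (every other open cell in that row sees a 2).
r9c1 = 3: in column 1, 3 can only go here (every other open cell in that column sees a 3).
r9c3 = 1: in row 9, 1 can only go here (every other open cell in that row sees a 1).
r8c3 = 7: row 8 has {2,4,5,6,8,9}; col 3 has {1,2,3}; box has {1,2,3,5,8} → only 7 remains.
r8c8 = 3: row 8 has {2,4,5,6,7,8,9}; col 8 has {1,2,8}; box has {2,4,6} → only 3 remains.
r8c9 = 1: row 8 has {2,3,4,5,6,7,8,9}; col 9 has {2,4,5}; box has {2,3,4,6} → only 1 remains.
r1c6 = 1: in row 1, 1 can only go here (every other open cell in that row sees a 1).
r2c1 = 1: in row 2, 1 can only go here (every other open cell in that row sees a 1).
r3c5 = 3: in row 3, 3 can only go here (every other open cell in that row sees a 3).
r2c9 = 3: in row 2, 3 can only go here (every other open cell in that row sees a 3).
r2c8 = 7: in row 2, 7 can only go here (every other open cell in that row sees a 7).
r3c3 = 8: in row 3, 8 can only go here (every other open cell in that row sees an 8).
r4c3 = 9: row 4 has {1,2,3,4,5,6,7}; col 3 has {1,2,3,7,8}; box has {1,2,3,7} → only 9 remains.
r4c1 = 8: row 4 has {1,2,3,4,5,6,7,9}; col 1 has {1,2,3,5,7}; box has {1,2,3,7,9} → only 8 remains.
r5c4 = 3: in row 5, 3 can only go here (every other open cell in that row sees a 3).
r5c5 = 5: in row 5, 5 can only go here (every other open cell in that row sees a 5).
r5c6 = 7: in row 5, 7 can only go here (every other open cell in that row sees a 7).
r6c4 = 1: in row 6, 1 can only go here (every other open cell in that row sees a 1).
r6c2 = 5: in row 6, 5 can only go here (every other open cell in that row sees a 5).
r6c1 = 4: in row 6, 4 can only go here (every other open cell in that row sees a 4).
r5c1 = 6: row 5 has {1,2,3,5,7}; col 1 has {1,2,3,4,5,7,8}; box has {1,2,3,4,5,7,8,9} → only 6 remains.
r7c1 = 9: row 7 has {1,2,3}; col 1 has {1,2,3,4,5,6,7,8}; box has {1,2,3,5,7,8} → only 9 remains.
r7c8 = 5: row 7 has {1,2,3,9}; col 8 has {1,2,3,7,8}; box has {1,2,3,4,6} → only 5 remains.
r9c2 = 6: row 9 has {1,2,3,4}; col 2 has {1,2,3,5,7,8}; box has {1,2,3,5,7,8,9} → only 6 remains.
r9c6 = 8: row 9 has {1,2,3,4,6}; col 6 has {1,2,3,4,5,7}; box has {1,2,3,4,9} → only 8 remains.
r9c8 = 9: row 9 has {1,2,3,4,6,8}; col 8 has {1,2,3,5,7,8}; box has {1,2,3,4,5,6} → only 9 remains.
r3c2 = 9: row 3 has {1,2,3,4,5,7,8}; col 2 has {1,2,3,5,6,7,8}; box has {1,2,3,7,8} → only 9 remains.

9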